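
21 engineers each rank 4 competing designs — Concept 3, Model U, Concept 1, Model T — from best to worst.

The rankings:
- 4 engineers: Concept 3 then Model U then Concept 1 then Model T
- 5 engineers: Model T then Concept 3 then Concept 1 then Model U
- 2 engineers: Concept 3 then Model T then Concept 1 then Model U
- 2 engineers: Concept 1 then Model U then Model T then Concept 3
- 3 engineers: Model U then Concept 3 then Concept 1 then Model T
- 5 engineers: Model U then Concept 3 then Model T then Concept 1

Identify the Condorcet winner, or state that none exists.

Head-to-head results (21 engineers):
Concept 3 vs Model U: Concept 3 wins 11–10.
Concept 3 vs Concept 1: 19 to 2, Concept 3.
Concept 3 vs Model T: Concept 3, 14–7.
Model U vs Concept 1: 4+3+5 = 12 for Model U, 9 for Concept 1 — Model U by 12–9.
Model U–Model T: Model U 14–7.
Concept 1 vs Model T: Model T wins 12–9.
Concept 3 wins every pairwise contest, so Concept 3 is the Condorcet winner.

Concept 3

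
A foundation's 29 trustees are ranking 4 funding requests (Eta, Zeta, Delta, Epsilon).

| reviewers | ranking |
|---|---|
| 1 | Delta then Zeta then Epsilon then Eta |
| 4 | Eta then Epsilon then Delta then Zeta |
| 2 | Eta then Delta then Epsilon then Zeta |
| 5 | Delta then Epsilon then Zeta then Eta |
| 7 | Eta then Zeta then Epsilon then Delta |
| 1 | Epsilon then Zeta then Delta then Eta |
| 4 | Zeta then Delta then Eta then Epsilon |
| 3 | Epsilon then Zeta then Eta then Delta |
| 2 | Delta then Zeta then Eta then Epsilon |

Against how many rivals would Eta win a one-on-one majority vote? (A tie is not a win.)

2

Eta against each rival (29 reviewers):
Eta–Zeta: Zeta 16–13.
Eta vs Delta: Eta is ranked higher on 4+2+7+3 = 16 ballots, Delta on 13. Eta wins 16–13.
Eta vs Epsilon: Eta preferred on 4+2+7+4+2 = 19 ballots; Eta wins 19–10.
Eta beats Delta, Epsilon; loses to Zeta — 2 pairwise wins.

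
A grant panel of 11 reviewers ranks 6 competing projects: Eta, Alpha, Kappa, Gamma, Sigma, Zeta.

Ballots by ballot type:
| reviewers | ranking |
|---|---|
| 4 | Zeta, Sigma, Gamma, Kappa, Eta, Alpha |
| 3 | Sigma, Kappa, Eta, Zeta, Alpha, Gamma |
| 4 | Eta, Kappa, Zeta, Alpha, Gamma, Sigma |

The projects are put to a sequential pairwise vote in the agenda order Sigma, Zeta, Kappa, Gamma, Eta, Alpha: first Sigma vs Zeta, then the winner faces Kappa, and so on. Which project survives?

Kappa

Round 1: Sigma vs Zeta — 3–8, Zeta advances.
Round 2: Zeta vs Kappa — 4–7, Kappa advances.
Round 3: Kappa vs Gamma — 7–4, Kappa advances.
Round 4: Kappa vs Eta — 7–4, Kappa advances.
Round 5: Kappa vs Alpha — 11–0, Kappa advances.
The agenda winner is Kappa.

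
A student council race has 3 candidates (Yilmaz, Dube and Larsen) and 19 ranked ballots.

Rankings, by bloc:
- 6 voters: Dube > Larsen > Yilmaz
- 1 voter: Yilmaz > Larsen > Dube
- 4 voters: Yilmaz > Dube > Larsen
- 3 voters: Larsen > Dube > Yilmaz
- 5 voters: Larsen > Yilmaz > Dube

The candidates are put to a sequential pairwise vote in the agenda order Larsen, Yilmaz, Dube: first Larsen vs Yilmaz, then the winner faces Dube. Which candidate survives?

Dube

Round 1: Larsen vs Yilmaz — 14–5, Larsen advances.
Round 2: Larsen vs Dube — 9–10, Dube advances.
Dube survives the agenda.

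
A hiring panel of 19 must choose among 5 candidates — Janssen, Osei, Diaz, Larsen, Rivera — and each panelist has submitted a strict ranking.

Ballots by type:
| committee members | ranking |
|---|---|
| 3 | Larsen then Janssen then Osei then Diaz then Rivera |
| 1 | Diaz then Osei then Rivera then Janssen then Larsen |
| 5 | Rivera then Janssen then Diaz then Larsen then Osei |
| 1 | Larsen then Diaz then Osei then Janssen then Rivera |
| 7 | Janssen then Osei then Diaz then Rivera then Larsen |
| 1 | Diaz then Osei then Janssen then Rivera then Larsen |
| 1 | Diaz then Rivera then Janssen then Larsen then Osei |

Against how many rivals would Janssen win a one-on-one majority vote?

4

Janssen against each rival (19 committee members):
Janssen–Osei: Janssen 16–3.
Janssen vs Diaz: Janssen wins 15–4.
Janssen vs Larsen: 15 to 4, Janssen.
Janssen vs Rivera: Janssen, 12–7.
Janssen beats Osei, Diaz, Larsen, Rivera — 4 pairwise wins.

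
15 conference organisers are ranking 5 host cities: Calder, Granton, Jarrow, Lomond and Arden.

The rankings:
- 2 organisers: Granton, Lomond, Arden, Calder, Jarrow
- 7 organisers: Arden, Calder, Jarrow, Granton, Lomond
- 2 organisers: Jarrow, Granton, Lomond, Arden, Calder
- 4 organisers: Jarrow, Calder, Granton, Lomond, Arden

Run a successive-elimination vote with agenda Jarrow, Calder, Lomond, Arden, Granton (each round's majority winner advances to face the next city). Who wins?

Round 1: Jarrow vs Calder — 6–9, Calder advances.
Round 2: Calder vs Lomond — 11–4, Calder advances.
Round 3: Calder vs Arden — 4–11, Arden advances.
Round 4: Arden vs Granton — 7–8, Granton advances.
Granton survives the agenda.

Granton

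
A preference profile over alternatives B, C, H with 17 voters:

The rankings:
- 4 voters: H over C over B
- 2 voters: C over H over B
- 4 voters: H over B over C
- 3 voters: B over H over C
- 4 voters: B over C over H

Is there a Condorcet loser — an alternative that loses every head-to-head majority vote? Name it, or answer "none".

C

Head-to-head results (17 voters):
B vs C: B wins 11–6.
B–H: H 10–7.
C vs H: C is ranked higher on 2+4 = 6 ballots, H on 11. H wins 11–6.
Only C has no wins; C is the Condorcet loser.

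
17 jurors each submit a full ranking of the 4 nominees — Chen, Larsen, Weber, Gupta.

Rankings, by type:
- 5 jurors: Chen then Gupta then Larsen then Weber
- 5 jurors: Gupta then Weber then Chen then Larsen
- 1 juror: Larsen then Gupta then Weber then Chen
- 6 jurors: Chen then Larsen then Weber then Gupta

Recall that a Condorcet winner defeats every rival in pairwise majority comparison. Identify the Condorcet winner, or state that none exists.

Chen

Pairwise majorities:
Chen vs Larsen: Chen, 16–1.
Chen vs Weber: Chen wins 11–6.
Chen–Gupta: Chen 11–6.
Larsen vs Weber: Larsen, 12–5.
Larsen–Gupta: Gupta 10–7.
Weber–Gupta: Gupta 11–6.
Chen beats each of Larsen, Weber, Gupta — Chen is the Condorcet winner.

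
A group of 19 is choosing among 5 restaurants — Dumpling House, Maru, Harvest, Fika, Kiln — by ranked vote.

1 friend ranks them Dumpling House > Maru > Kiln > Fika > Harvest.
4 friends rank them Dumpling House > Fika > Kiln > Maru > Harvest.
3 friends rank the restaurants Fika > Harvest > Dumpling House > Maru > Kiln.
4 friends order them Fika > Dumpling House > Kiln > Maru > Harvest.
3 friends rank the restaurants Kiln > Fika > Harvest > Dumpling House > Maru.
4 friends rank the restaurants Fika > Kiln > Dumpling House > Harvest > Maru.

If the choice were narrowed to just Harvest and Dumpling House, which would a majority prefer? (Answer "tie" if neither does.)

Ballots ranking Harvest above Dumpling House: 3 + 3 = 6.
Ballots ranking Dumpling House above Harvest: 19 − 6 = 13.
Dumpling House wins the head-to-head 13–6.

Dumpling House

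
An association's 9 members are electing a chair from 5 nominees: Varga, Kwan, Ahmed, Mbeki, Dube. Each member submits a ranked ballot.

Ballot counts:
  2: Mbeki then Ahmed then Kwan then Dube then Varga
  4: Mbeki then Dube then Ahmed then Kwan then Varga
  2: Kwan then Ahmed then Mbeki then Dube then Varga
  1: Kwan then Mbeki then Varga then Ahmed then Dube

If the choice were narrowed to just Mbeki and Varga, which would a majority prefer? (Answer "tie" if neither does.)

Mbeki

Ballots ranking Mbeki above Varga: 2 + 4 + 2 + 1 = 9.
Ballots ranking Varga above Mbeki: 9 − 9 = 0.
Mbeki wins the head-to-head 9–0.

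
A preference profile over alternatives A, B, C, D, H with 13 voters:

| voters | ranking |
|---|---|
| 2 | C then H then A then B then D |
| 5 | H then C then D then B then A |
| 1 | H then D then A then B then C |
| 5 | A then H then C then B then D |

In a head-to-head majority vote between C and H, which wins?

H

Ballots ranking C above H: 2.
Ballots ranking H above C: 13 − 2 = 11.
H wins the head-to-head 11–2.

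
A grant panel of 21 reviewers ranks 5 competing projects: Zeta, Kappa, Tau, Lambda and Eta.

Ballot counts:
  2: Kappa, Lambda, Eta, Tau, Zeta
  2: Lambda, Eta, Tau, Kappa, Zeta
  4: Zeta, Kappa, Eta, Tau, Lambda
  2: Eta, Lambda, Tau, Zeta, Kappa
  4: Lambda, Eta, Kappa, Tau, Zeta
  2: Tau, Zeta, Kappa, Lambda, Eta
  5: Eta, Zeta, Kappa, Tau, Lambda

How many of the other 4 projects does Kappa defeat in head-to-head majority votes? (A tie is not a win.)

Kappa against each rival (21 reviewers):
Kappa vs Zeta: Zeta, 13–8.
Kappa vs Tau: Kappa, 15–6.
Kappa–Lambda: Kappa 13–8.
Kappa vs Eta: Eta, 13–8.
Kappa beats Tau, Lambda; loses to Zeta, Eta — 2 pairwise wins.

2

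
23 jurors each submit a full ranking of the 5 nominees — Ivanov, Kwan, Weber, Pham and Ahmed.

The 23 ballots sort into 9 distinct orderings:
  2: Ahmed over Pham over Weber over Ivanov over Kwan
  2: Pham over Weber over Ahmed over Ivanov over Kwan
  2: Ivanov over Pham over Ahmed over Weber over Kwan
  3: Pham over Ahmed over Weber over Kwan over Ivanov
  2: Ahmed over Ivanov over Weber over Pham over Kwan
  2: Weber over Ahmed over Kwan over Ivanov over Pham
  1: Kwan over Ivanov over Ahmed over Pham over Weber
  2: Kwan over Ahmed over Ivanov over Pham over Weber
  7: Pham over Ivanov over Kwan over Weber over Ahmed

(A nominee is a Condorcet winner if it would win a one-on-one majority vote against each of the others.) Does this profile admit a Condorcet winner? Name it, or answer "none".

Check each pair by majority over 23 ballots:
Ivanov vs Kwan: Ivanov, 15–8.
Ivanov vs Weber: Ivanov wins 14–9.
Ivanov vs Pham: Pham, 14–9.
Ivanov vs Ahmed: Ahmed wins 13–10.
Kwan vs Weber: Weber wins 13–10.
Kwan vs Pham: Pham wins 18–5.
Kwan–Ahmed: Ahmed 13–10.
Weber vs Pham: Pham wins 19–4.
Weber–Ahmed: Ahmed 12–11.
Pham vs Ahmed: Pham wins 14–9.
Pham wins every pairwise contest, so Pham is the Condorcet winner.

Pham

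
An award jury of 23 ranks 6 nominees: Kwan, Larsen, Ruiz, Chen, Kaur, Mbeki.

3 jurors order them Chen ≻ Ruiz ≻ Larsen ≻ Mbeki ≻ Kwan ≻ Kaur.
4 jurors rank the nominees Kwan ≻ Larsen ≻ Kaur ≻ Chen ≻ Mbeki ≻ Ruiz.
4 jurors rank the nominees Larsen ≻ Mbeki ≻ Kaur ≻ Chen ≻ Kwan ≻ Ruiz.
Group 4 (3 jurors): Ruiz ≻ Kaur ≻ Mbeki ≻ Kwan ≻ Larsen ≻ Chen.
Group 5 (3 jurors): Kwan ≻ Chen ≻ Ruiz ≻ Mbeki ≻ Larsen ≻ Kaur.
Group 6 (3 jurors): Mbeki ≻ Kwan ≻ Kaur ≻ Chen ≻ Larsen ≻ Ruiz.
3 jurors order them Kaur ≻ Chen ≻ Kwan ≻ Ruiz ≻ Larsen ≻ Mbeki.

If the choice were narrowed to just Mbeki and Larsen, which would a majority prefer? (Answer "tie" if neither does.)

Ballots ranking Mbeki above Larsen: 3 + 3 + 3 = 9.
Ballots ranking Larsen above Mbeki: 23 − 9 = 14.
Larsen wins the head-to-head 14–9.

Larsen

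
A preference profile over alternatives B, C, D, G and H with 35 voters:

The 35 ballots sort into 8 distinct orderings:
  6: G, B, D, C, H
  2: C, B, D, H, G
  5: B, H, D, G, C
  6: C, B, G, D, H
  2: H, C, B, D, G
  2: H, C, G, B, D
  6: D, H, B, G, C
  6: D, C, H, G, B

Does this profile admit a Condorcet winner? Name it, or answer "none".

none

Pairwise majorities:
B–C: C 18–17.
B vs D: B, 23–12.
B–G: B 21–14.
B vs H: B, 19–16.
C vs D: D, 23–12.
C vs G: C, 18–17.
C–H: C 20–15.
D vs G: D, 21–14.
D vs H: D, 26–9.
G vs H: H wins 23–12.
Each alternative drops at least one matchup (B loses to C; C loses to D; D loses to B; G loses to B; H loses to B); the cycle B > D > C > B rules out a Condorcet winner.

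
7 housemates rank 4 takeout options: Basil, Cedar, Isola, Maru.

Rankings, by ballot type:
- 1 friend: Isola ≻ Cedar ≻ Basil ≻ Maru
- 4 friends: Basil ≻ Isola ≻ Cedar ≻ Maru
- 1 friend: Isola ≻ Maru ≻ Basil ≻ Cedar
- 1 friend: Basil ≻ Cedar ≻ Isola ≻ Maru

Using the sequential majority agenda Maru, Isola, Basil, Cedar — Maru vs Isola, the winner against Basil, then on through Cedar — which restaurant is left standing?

Basil

Round 1: Maru vs Isola — 0–7, Isola advances.
Round 2: Isola vs Basil — 2–5, Basil advances.
Round 3: Basil vs Cedar — 6–1, Basil advances.
Basil survives the agenda.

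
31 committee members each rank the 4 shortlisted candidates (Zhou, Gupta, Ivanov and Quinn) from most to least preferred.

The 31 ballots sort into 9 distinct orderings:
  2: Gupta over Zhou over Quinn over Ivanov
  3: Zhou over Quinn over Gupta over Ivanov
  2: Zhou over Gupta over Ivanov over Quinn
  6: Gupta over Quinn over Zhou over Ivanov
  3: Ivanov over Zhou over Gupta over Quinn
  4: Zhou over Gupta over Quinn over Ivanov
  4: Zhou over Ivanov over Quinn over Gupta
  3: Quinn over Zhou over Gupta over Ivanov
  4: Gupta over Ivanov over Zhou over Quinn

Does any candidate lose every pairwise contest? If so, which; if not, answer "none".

Head-to-head results (31 committee members):
Zhou–Gupta: Zhou 19–12.
Zhou–Ivanov: Zhou 24–7.
Zhou vs Quinn: Zhou, 22–9.
Gupta vs Ivanov: Gupta wins 24–7.
Gupta vs Quinn: Gupta wins 21–10.
Ivanov vs Quinn: Quinn, 18–13.
Ivanov is beaten in every head-to-head and is the Condorcet loser.

Ivanov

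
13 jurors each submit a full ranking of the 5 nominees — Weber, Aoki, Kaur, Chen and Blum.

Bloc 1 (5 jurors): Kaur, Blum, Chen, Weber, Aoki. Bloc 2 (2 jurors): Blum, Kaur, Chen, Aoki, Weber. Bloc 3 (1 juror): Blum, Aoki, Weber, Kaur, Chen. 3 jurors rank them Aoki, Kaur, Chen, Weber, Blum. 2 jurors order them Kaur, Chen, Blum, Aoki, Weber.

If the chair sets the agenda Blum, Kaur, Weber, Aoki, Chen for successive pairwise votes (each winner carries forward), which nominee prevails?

Kaur

Round 1: Blum vs Kaur — 3–10, Kaur advances.
Round 2: Kaur vs Weber — 12–1, Kaur advances.
Round 3: Kaur vs Aoki — 9–4, Kaur advances.
Round 4: Kaur vs Chen — 13–0, Kaur advances.
Kaur survives the agenda.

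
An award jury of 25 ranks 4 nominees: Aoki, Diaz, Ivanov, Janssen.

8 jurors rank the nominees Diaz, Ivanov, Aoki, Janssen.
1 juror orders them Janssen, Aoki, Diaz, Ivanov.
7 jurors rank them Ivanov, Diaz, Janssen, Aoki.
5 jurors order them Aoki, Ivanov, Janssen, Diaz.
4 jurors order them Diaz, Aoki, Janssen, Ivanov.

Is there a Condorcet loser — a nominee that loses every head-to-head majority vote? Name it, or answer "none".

Janssen

Head-to-head results (25 jurors):
Aoki vs Diaz: 1+5 = 6 for Aoki, 19 for Diaz — Diaz by 19–6.
Aoki vs Ivanov: Aoki is ranked higher on 1+5+4 = 10 ballots, Ivanov on 15. Ivanov wins 15–10.
Aoki vs Janssen: Aoki is ranked higher on 8+5+4 = 17 ballots, Janssen on 8. Aoki wins 17–8.
Diaz vs Ivanov: 8+1+4 = 13 for Diaz, 12 for Ivanov — Diaz by 13–12.
Diaz vs Janssen: 8+7+4 = 19 for Diaz, 6 for Janssen — Diaz by 19–6.
Ivanov vs Janssen: Ivanov, 20–5.
Janssen is beaten in every head-to-head and is the Condorcet loser.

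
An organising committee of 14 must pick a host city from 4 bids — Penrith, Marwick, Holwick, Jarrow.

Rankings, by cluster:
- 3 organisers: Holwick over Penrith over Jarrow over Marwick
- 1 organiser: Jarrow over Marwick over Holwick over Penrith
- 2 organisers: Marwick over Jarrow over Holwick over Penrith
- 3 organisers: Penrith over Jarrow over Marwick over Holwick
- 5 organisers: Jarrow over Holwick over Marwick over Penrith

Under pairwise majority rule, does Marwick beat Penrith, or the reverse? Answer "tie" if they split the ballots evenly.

Marwick

Ballots ranking Marwick above Penrith: 1 + 2 + 5 = 8.
Ballots ranking Penrith above Marwick: 14 − 8 = 6.
Marwick wins the head-to-head 8–6.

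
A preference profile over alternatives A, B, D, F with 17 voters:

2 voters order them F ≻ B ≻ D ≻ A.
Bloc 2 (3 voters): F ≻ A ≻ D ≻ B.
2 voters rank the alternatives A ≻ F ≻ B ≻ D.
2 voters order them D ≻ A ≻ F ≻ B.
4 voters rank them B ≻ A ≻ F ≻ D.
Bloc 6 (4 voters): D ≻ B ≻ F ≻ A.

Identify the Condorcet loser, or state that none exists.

Pairwise majorities:
A vs B: A is ranked higher on 3+2+2 = 7 ballots, B on 10. B wins 10–7.
A vs D: A, 9–8.
A vs F: A is ranked higher on 2+2+4 = 8 ballots, F on 9. F wins 9–8.
B vs D: B is ranked higher on 2+2+4 = 8 ballots, D on 9. D wins 9–8.
B vs F: B is ranked higher on 4+4 = 8 ballots, F on 9. F wins 9–8.
D vs F: D is ranked higher on 2+4 = 6 ballots, F on 11. F wins 11–6.
Every alternative wins at least one matchup (A beats D; B beats A; D beats B; F beats A), so there is no Condorcet loser.

none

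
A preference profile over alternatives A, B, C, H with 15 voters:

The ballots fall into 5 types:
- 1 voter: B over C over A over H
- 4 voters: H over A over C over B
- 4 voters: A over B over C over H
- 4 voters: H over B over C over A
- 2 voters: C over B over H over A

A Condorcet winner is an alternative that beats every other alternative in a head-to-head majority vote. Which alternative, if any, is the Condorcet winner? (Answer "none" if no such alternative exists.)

H

Pairwise majorities:
A vs B: A wins 8–7.
A vs C: A, 8–7.
A vs H: A preferred on 1+4 = 5 ballots; H wins 10–5.
B vs C: B wins 9–6.
B vs H: B is ranked higher on 1+4+2 = 7 ballots, H on 8. H wins 8–7.
C vs H: 7 to 8, H.
Only H has no losses; H is the Condorcet winner.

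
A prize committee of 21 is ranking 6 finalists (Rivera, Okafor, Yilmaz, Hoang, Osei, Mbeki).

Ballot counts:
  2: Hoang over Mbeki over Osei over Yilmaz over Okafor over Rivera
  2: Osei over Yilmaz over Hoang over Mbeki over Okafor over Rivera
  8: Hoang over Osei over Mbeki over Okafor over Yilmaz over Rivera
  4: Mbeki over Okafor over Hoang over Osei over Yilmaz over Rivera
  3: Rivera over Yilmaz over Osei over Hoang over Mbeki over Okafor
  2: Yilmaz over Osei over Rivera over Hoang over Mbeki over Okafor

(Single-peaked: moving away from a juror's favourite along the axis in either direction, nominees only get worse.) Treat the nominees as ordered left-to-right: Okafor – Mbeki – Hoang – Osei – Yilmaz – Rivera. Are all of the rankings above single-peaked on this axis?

yes

Axis positions: Okafor=1, Mbeki=2, Hoang=3, Osei=4, Yilmaz=5, Rivera=6.
Group 1 (peak Hoang at position 3): ranking walks positions 3-2-4-5-1-6, expanding outward from the peak — single-peaked.
Group 2 (peak Osei at position 4): ranking walks positions 4-5-3-2-1-6, expanding outward from the peak — single-peaked.
Group 3 (peak Hoang at position 3): ranking walks positions 3-4-2-1-5-6, expanding outward from the peak — single-peaked.
Group 4 (peak Mbeki at position 2): ranking walks positions 2-1-3-4-5-6, expanding outward from the peak — single-peaked.
Group 5 (peak Rivera at position 6): ranking walks positions 6-5-4-3-2-1, expanding outward from the peak — single-peaked.
Group 6 (peak Yilmaz at position 5): ranking walks positions 5-4-6-3-2-1, expanding outward from the peak — single-peaked.
Every ranking is single-peaked on this axis.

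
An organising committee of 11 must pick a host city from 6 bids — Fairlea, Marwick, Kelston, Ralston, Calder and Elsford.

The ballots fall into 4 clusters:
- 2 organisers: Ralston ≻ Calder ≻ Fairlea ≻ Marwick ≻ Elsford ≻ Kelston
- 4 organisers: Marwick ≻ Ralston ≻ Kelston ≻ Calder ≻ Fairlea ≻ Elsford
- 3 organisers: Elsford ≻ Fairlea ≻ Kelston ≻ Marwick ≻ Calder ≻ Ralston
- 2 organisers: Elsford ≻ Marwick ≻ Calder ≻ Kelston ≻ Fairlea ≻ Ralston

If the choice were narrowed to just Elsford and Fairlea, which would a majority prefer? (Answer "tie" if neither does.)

Ballots ranking Elsford above Fairlea: 3 + 2 = 5.
Ballots ranking Fairlea above Elsford: 11 − 5 = 6.
Fairlea wins the head-to-head 6–5.

Fairlea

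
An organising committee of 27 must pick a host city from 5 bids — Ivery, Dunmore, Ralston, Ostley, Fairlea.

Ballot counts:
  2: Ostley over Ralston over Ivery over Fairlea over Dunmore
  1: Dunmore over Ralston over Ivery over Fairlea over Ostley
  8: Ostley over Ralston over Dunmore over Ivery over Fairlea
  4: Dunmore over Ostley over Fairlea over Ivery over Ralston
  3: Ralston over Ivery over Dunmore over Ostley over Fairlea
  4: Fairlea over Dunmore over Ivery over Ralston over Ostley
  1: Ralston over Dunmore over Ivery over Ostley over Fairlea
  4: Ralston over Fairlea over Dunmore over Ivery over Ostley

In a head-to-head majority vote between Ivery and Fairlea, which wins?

Ballots ranking Ivery above Fairlea: 2 + 1 + 8 + 3 + 1 = 15.
Ballots ranking Fairlea above Ivery: 27 − 15 = 12.
Ivery wins the head-to-head 15–12.

Ivery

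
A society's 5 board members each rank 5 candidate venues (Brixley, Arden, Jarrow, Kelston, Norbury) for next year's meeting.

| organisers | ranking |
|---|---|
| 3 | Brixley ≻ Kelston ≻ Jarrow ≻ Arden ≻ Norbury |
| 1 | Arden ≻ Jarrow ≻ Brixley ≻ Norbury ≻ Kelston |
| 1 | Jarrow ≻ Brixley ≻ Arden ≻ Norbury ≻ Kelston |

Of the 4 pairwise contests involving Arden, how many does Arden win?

1

Arden against each rival (5 organisers):
Arden vs Brixley: 1 for Arden, 4 for Brixley — Brixley by 4–1.
Arden vs Jarrow: Jarrow, 4–1.
Arden vs Kelston: Kelston wins 3–2.
Arden vs Norbury: 5 to 0, Arden.
Arden beats Norbury; loses to Brixley, Jarrow, Kelston — 1 pairwise win.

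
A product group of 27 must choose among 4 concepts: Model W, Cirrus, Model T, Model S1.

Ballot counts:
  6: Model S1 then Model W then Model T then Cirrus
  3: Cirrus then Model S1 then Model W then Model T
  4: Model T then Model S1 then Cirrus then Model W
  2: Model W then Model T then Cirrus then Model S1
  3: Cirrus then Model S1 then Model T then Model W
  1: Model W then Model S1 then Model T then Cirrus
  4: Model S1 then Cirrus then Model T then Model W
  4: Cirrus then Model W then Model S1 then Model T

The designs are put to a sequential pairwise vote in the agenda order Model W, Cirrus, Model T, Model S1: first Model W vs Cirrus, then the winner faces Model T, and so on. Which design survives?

Round 1: Model W vs Cirrus — 9–18, Cirrus advances.
Round 2: Cirrus vs Model T — 14–13, Cirrus advances.
Round 3: Cirrus vs Model S1 — 12–15, Model S1 advances.
Model S1 survives the agenda.

Model S1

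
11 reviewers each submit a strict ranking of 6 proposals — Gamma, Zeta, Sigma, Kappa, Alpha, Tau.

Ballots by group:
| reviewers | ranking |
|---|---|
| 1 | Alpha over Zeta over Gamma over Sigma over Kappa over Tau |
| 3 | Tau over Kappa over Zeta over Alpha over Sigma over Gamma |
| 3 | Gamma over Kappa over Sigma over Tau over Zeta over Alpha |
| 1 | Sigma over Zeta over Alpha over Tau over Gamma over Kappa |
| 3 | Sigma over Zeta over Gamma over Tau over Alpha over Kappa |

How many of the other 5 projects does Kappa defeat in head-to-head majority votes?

3

Kappa against each rival (11 reviewers):
Kappa vs Gamma: 3 to 8, Gamma.
Kappa vs Zeta: Kappa preferred on 3+3 = 6 ballots; Kappa wins 6–5.
Kappa vs Sigma: Kappa wins 6–5.
Kappa vs Alpha: Kappa, 6–5.
Kappa vs Tau: Kappa is ranked higher on 1+3 = 4 ballots, Tau on 7. Tau wins 7–4.
Kappa beats Zeta, Sigma, Alpha; loses to Gamma, Tau — 3 pairwise wins.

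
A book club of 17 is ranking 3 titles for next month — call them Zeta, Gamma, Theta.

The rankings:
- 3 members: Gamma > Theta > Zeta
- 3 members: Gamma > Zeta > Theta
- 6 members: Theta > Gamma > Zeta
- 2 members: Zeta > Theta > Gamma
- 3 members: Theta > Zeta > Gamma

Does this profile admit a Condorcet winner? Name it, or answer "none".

Head-to-head results (17 members):
Zeta vs Gamma: Gamma wins 12–5.
Zeta vs Theta: Theta wins 12–5.
Gamma vs Theta: Theta wins 11–6.
Theta defeats every rival head-to-head and is the Condorcet winner.

Theta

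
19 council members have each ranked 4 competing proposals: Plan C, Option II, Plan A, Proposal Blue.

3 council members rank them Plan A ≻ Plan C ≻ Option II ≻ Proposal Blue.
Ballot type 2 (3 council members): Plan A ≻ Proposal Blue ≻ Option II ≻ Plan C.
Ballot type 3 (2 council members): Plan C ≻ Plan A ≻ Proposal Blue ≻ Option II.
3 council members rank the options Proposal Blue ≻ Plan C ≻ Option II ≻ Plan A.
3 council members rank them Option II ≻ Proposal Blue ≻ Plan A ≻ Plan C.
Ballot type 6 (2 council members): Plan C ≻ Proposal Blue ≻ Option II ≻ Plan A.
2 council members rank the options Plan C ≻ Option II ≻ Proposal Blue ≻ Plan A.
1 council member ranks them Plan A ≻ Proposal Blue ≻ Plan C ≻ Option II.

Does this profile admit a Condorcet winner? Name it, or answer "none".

Check each pair by majority over 19 ballots:
Plan C–Option II: Plan C 13–6.
Plan C vs Plan A: Plan C preferred on 2+3+2+2 = 9 ballots; Plan A wins 10–9.
Plan C vs Proposal Blue: 3+2+2+2 = 9 for Plan C, 10 for Proposal Blue — Proposal Blue by 10–9.
Option II vs Plan A: Option II preferred on 3+3+2+2 = 10 ballots; Option II wins 10–9.
Option II vs Proposal Blue: Proposal Blue, 11–8.
Plan A vs Proposal Blue: Plan A preferred on 3+3+2+1 = 9 ballots; Proposal Blue wins 10–9.
Proposal Blue beats each of Plan C, Option II, Plan A — Proposal Blue is the Condorcet winner.

Proposal Blue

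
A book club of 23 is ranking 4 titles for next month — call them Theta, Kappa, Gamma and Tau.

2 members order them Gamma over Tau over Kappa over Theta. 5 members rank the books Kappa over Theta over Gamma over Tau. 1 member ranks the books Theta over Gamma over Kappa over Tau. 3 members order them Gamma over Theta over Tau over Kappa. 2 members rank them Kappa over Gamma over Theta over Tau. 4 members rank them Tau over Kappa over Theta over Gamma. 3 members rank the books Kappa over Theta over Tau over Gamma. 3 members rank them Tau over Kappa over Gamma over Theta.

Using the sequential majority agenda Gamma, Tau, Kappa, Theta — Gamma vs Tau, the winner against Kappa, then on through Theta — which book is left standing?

Kappa

Round 1: Gamma vs Tau — 13–10, Gamma advances.
Round 2: Gamma vs Kappa — 6–17, Kappa advances.
Round 3: Kappa vs Theta — 19–4, Kappa advances.
The agenda winner is Kappa.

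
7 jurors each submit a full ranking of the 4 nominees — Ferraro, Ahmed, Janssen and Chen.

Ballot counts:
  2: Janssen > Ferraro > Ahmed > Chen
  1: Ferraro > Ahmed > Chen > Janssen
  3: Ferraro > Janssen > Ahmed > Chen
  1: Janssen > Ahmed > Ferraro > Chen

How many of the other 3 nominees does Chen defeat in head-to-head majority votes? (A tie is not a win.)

0

Chen against each rival (7 jurors):
Chen vs Ferraro: Ferraro wins 7–0.
Chen vs Ahmed: Ahmed wins 7–0.
Chen–Janssen: Janssen 6–1.
Chen beats no one; loses to Ferraro, Ahmed, Janssen — 0 pairwise wins.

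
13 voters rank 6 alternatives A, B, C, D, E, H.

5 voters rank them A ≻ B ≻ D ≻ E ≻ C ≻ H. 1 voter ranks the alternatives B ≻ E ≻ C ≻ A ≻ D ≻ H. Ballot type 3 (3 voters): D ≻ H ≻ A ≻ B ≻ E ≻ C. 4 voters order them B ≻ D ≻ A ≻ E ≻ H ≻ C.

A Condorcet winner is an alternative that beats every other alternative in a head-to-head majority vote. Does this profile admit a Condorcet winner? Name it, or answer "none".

none

Head-to-head results (13 voters):
A vs B: A is ranked higher on 5+3 = 8 ballots, B on 5. A wins 8–5.
A vs C: A wins 12–1.
A vs D: A is ranked higher on 5+1 = 6 ballots, D on 7. D wins 7–6.
A vs E: 5+3+4 = 12 for A, 1 for E — A by 12–1.
A vs H: A wins 10–3.
B vs C: 13 to 0, B.
B vs D: B preferred on 5+1+4 = 10 ballots; B wins 10–3.
B vs E: B wins 13–0.
B vs H: B is ranked higher on 5+1+4 = 10 ballots, H on 3. B wins 10–3.
C vs D: 1 to 12, D.
C vs E: 0 to 13, E.
C–H: H 7–6.
D vs E: D, 12–1.
D vs H: D wins 13–0.
E vs H: E wins 10–3.
Each alternative drops at least one matchup (A loses to D; B loses to A; C loses to A; D loses to B; E loses to A; H loses to A); the cycle A > B > D > A rules out a Condorcet winner.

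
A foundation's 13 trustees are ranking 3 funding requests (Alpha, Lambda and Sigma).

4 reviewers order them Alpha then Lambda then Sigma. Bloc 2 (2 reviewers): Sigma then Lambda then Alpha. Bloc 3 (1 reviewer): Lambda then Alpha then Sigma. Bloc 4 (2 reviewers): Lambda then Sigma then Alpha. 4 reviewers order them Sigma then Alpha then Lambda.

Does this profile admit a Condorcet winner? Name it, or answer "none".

Pairwise majorities:
Alpha vs Lambda: 4+4 = 8 for Alpha, 5 for Lambda — Alpha by 8–5.
Alpha vs Sigma: 5 to 8, Sigma.
Lambda vs Sigma: Lambda preferred on 4+1+2 = 7 ballots; Lambda wins 7–6.
Every project loses at least once (Alpha loses to Sigma; Lambda loses to Alpha; Sigma loses to Lambda). The majority relation contains the cycle Alpha → Lambda → Sigma → Alpha, so there is no Condorcet winner.

none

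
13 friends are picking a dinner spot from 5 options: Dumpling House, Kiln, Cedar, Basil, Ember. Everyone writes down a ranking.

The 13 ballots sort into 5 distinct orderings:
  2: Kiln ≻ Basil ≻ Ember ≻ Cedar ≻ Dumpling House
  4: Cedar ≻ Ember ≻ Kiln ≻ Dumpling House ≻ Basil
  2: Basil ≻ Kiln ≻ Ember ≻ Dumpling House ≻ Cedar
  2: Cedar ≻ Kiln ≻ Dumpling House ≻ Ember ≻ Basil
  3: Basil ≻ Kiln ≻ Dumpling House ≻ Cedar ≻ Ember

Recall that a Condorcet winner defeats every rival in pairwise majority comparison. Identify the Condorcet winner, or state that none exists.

Pairwise majorities:
Dumpling House vs Kiln: Dumpling House preferred on 0 ballots; Kiln wins 13–0.
Dumpling House vs Cedar: 2+3 = 5 for Dumpling House, 8 for Cedar — Cedar by 8–5.
Dumpling House vs Basil: Dumpling House is ranked higher on 4+2 = 6 ballots, Basil on 7. Basil wins 7–6.
Dumpling House vs Ember: 2+3 = 5 for Dumpling House, 8 for Ember — Ember by 8–5.
Kiln vs Cedar: 2+2+3 = 7 for Kiln, 6 for Cedar — Kiln by 7–6.
Kiln vs Basil: Kiln wins 8–5.
Kiln vs Ember: Kiln is ranked higher on 2+2+2+3 = 9 ballots, Ember on 4. Kiln wins 9–4.
Cedar vs Basil: Cedar is ranked higher on 4+2 = 6 ballots, Basil on 7. Basil wins 7–6.
Cedar vs Ember: 4+2+3 = 9 for Cedar, 4 for Ember — Cedar by 9–4.
Basil vs Ember: Basil is ranked higher on 2+2+3 = 7 ballots, Ember on 6. Basil wins 7–6.
Only Kiln has no losses; Kiln is the Condorcet winner.

Kiln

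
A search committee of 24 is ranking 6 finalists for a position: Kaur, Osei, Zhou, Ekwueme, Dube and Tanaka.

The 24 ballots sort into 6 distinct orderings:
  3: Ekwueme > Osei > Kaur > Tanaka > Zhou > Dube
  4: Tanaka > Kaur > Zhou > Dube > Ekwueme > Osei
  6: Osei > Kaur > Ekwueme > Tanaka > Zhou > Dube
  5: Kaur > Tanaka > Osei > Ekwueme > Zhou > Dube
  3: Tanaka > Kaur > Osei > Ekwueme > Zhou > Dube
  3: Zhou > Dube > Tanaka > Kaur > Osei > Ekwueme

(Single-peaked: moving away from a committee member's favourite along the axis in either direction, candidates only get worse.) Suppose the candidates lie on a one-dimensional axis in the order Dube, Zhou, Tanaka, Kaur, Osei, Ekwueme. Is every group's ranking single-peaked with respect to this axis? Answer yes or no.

no

Axis positions: Dube=1, Zhou=2, Tanaka=3, Kaur=4, Osei=5, Ekwueme=6.
Group 1 (peak Ekwueme at position 6): ranking walks positions 6-5-4-3-2-1, expanding outward from the peak — single-peaked.
Group 2: ranking walks positions 3-4-2-1-6-5; Ekwueme is ranked above Osei even though Osei lies between Ekwueme and the peak Tanaka on the axis — preferences dip and rise again. Not single-peaked.
Group 3 (peak Osei at position 5): ranking walks positions 5-4-6-3-2-1, expanding outward from the peak — single-peaked.
Group 4 (peak Kaur at position 4): ranking walks positions 4-3-5-6-2-1, expanding outward from the peak — single-peaked.
Group 5 (peak Tanaka at position 3): ranking walks positions 3-4-5-6-2-1, expanding outward from the peak — single-peaked.
Group 6 (peak Zhou at position 2): ranking walks positions 2-1-3-4-5-6, expanding outward from the peak — single-peaked.
Group 2 violates single-peakedness, so the profile is not single-peaked on this axis.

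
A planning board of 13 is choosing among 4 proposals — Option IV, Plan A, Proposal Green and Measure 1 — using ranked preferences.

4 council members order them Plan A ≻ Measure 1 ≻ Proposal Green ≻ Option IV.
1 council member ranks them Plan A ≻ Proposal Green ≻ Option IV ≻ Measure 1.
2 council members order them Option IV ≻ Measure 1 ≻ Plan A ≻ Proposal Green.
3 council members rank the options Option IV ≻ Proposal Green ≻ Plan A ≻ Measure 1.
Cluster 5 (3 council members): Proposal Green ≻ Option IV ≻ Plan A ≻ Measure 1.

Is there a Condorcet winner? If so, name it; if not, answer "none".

none

Pairwise majorities:
Option IV vs Plan A: 8 to 5, Option IV.
Option IV vs Proposal Green: 2+3 = 5 for Option IV, 8 for Proposal Green — Proposal Green by 8–5.
Option IV vs Measure 1: 9 to 4, Option IV.
Plan A vs Proposal Green: Plan A preferred on 4+1+2 = 7 ballots; Plan A wins 7–6.
Plan A vs Measure 1: Plan A preferred on 4+1+3+3 = 11 ballots; Plan A wins 11–2.
Proposal Green vs Measure 1: 1+3+3 = 7 for Proposal Green, 6 for Measure 1 — Proposal Green by 7–6.
Every option loses at least once (Option IV loses to Proposal Green; Plan A loses to Option IV; Proposal Green loses to Plan A; Measure 1 loses to Option IV). The majority relation contains the cycle Option IV > Plan A > Proposal Green > Option IV, so there is no Condorcet winner.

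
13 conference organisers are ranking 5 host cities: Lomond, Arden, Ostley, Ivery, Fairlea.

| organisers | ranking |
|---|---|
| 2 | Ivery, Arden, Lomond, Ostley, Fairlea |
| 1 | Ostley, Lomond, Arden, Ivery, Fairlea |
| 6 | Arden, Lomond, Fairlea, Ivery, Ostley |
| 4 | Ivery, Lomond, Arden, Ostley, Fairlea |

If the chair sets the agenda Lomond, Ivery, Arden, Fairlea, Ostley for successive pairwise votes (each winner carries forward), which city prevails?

Arden

Round 1: Lomond vs Ivery — 7–6, Lomond advances.
Round 2: Lomond vs Arden — 5–8, Arden advances.
Round 3: Arden vs Fairlea — 13–0, Arden advances.
Round 4: Arden vs Ostley — 12–1, Arden advances.
Arden survives the agenda.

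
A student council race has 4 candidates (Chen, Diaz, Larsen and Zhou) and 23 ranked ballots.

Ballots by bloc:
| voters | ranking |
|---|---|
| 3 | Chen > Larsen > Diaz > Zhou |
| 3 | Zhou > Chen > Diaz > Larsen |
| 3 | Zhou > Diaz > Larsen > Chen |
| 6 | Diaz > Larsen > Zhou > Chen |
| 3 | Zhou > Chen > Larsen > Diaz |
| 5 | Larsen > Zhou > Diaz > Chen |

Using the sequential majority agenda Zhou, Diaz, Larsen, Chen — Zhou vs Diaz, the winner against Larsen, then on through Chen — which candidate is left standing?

Round 1: Zhou vs Diaz — 14–9, Zhou advances.
Round 2: Zhou vs Larsen — 9–14, Larsen advances.
Round 3: Larsen vs Chen — 14–9, Larsen advances.
The agenda winner is Larsen.

Larsen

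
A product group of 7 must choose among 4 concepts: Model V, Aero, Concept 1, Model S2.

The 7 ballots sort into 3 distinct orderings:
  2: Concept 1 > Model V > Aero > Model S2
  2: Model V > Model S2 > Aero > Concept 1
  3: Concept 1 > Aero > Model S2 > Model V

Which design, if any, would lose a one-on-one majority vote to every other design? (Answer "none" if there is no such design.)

Head-to-head results (7 engineers):
Model V vs Aero: Model V preferred on 2+2 = 4 ballots; Model V wins 4–3.
Model V vs Concept 1: 2 for Model V, 5 for Concept 1 — Concept 1 by 5–2.
Model V vs Model S2: Model V wins 4–3.
Aero vs Concept 1: Aero preferred on 2 ballots; Concept 1 wins 5–2.
Aero–Model S2: Aero 5–2.
Concept 1 vs Model S2: Concept 1 preferred on 2+3 = 5 ballots; Concept 1 wins 5–2.
Only Model S2 has no wins; Model S2 is the Condorcet loser.

Model S2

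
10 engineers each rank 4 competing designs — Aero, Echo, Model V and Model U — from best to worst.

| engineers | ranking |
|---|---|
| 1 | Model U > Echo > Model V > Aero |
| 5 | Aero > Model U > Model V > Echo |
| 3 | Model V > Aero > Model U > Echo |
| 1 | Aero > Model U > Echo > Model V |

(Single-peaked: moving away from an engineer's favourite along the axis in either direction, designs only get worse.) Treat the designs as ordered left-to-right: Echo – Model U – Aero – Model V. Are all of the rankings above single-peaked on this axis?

no

Axis positions: Echo=1, Model U=2, Aero=3, Model V=4.
Group 1: ranking walks positions 2-1-4-3; Model V is ranked above Aero even though Aero lies between Model V and the peak Model U on the axis — preferences dip and rise again. Not single-peaked.
Group 2 (peak Aero at position 3): ranking walks positions 3-2-4-1, expanding outward from the peak — single-peaked.
Group 3 (peak Model V at position 4): ranking walks positions 4-3-2-1, expanding outward from the peak — single-peaked.
Group 4 (peak Aero at position 3): ranking walks positions 3-2-1-4, expanding outward from the peak — single-peaked.
Group 1 violates single-peakedness, so the profile is not single-peaked on this axis.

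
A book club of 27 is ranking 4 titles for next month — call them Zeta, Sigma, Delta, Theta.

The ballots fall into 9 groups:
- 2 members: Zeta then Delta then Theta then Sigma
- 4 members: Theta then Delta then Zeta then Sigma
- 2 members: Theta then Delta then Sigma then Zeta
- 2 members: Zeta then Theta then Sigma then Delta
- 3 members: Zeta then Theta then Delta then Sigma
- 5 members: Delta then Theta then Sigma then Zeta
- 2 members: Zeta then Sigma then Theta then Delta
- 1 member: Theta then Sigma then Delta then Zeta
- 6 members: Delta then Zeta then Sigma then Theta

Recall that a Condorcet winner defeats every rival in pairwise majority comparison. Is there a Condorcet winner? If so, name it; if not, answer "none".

Head-to-head results (27 members):
Zeta vs Sigma: Zeta wins 19–8.
Zeta–Delta: Delta 18–9.
Zeta vs Theta: Zeta wins 15–12.
Sigma vs Delta: Delta, 22–5.
Sigma–Theta: Theta 19–8.
Delta–Theta: Theta 14–13.
Each book drops at least one matchup (Zeta loses to Delta; Sigma loses to Zeta; Delta loses to Theta; Theta loses to Zeta); the cycle Zeta beats Theta beats Delta beats Zeta rules out a Condorcet winner.

none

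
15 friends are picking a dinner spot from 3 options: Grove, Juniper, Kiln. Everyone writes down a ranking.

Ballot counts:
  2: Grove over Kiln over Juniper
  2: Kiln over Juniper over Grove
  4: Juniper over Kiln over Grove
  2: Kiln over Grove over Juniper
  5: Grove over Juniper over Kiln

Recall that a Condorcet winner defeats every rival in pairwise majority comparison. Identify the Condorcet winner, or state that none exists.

none

Head-to-head results (15 friends):
Grove vs Juniper: 9 to 6, Grove.
Grove vs Kiln: Grove is ranked higher on 2+5 = 7 ballots, Kiln on 8. Kiln wins 8–7.
Juniper vs Kiln: Juniper is ranked higher on 4+5 = 9 ballots, Kiln on 6. Juniper wins 9–6.
No restaurant is unbeaten: Grove loses to Kiln; Juniper loses to Grove; Kiln loses to Juniper. In particular Grove beats Juniper beats Kiln beats Grove is a majority cycle — no Condorcet winner exists.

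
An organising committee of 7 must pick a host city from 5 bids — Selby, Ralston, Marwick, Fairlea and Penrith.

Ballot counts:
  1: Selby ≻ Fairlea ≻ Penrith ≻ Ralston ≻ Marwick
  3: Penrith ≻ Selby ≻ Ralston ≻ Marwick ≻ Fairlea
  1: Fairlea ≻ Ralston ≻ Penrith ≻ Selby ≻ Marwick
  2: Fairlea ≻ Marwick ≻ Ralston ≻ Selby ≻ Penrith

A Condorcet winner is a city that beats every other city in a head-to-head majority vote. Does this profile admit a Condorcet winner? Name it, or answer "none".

Check each pair by majority over 7 ballots:
Selby vs Ralston: 1+3 = 4 for Selby, 3 for Ralston — Selby by 4–3.
Selby–Marwick: Selby 5–2.
Selby vs Fairlea: 1+3 = 4 for Selby, 3 for Fairlea — Selby by 4–3.
Selby vs Penrith: Penrith, 4–3.
Ralston vs Marwick: Ralston wins 5–2.
Ralston vs Fairlea: 3 to 4, Fairlea.
Ralston vs Penrith: 3 to 4, Penrith.
Marwick vs Fairlea: Marwick is ranked higher on 3 ballots, Fairlea on 4. Fairlea wins 4–3.
Marwick vs Penrith: 2 for Marwick, 5 for Penrith — Penrith by 5–2.
Fairlea vs Penrith: Fairlea, 4–3.
Each city drops at least one matchup (Selby loses to Penrith; Ralston loses to Selby; Marwick loses to Selby; Fairlea loses to Selby; Penrith loses to Fairlea); the cycle Selby → Fairlea → Penrith → Selby rules out a Condorcet winner.

none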